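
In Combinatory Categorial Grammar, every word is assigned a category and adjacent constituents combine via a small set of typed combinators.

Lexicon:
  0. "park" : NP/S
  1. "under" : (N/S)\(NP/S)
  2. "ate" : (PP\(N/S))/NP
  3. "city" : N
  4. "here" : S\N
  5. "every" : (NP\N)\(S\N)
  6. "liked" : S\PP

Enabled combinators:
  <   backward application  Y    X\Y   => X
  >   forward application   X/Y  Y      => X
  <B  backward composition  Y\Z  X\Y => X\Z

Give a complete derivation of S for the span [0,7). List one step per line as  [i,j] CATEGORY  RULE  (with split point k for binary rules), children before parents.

[0,7] S   <
  [0,6] PP   <
    [0,2] N/S   <
      [0,1] "park" : NP/S
      [1,2] "under" : (N/S)\(NP/S)
    [2,6] PP\(N/S)   >
      [2,3] "ate" : (PP\(N/S))/NP
      [3,6] NP   <
        [3,4] "city" : N
        [4,6] NP\N   <
          [4,5] "here" : S\N
          [5,6] "every" : (NP\N)\(S\N)
  [6,7] "liked" : S\PP

[0,1] NP/S  lex  "park"
[1,2] (N/S)\(NP/S)  lex  "under"
[0,2] N/S  <  k=1
[2,3] (PP\(N/S))/NP  lex  "ate"
[3,4] N  lex  "city"
[4,5] S\N  lex  "here"
[5,6] (NP\N)\(S\N)  lex  "every"
[4,6] NP\N  <  k=5
[3,6] NP  <  k=4
[2,6] PP\(N/S)  >  k=3
[0,6] PP  <  k=2
[6,7] S\PP  lex  "liked"
[0,7] S  <  k=6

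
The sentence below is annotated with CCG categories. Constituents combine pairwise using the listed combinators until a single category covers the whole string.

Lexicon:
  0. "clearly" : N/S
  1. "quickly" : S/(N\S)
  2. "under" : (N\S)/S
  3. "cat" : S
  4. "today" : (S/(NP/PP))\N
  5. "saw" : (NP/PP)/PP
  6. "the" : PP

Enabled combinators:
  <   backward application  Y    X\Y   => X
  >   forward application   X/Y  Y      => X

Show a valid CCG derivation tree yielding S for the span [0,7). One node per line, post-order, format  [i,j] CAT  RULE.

[0,1] N/S  lex  "clearly"
[1,2] S/(N\S)  lex  "quickly"
[2,3] (N\S)/S  lex  "under"
[3,4] S  lex  "cat"
[2,4] N\S  >  k=3
[1,4] S  >  k=2
[0,4] N  >  k=1
[4,5] (S/(NP/PP))\N  lex  "today"
[0,5] S/(NP/PP)  <  k=4
[5,6] (NP/PP)/PP  lex  "saw"
[6,7] PP  lex  "the"
[5,7] NP/PP  >  k=6
[0,7] S  >  k=5

[0,7] S   >
  [0,5] S/(NP/PP)   <
    [0,4] N   >
      [0,1] "clearly" : N/S
      [1,4] S   >
        [1,2] "quickly" : S/(N\S)
        [2,4] N\S   >
          [2,3] "under" : (N\S)/S
          [3,4] "cat" : S
    [4,5] "today" : (S/(NP/PP))\N
  [5,7] NP/PP   >
    [5,6] "saw" : (NP/PP)/PP
    [6,7] "the" : PP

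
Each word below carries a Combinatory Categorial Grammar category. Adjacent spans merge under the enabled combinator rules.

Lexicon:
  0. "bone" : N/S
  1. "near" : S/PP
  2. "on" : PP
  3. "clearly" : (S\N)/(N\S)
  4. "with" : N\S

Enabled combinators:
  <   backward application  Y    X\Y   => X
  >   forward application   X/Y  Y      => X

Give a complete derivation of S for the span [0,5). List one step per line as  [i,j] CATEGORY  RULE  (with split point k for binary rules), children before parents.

[0,5] S   <
  [0,3] N   >
    [0,1] "bone" : N/S
    [1,3] S   >
      [1,2] "near" : S/PP
      [2,3] "on" : PP
  [3,5] S\N   >
    [3,4] "clearly" : (S\N)/(N\S)
    [4,5] "with" : N\S

[0,1] N/S  lex  "bone"
[1,2] S/PP  lex  "near"
[2,3] PP  lex  "on"
[1,3] S  >  k=2
[0,3] N  >  k=1
[3,4] (S\N)/(N\S)  lex  "clearly"
[4,5] N\S  lex  "with"
[3,5] S\N  >  k=4
[0,5] S  <  k=3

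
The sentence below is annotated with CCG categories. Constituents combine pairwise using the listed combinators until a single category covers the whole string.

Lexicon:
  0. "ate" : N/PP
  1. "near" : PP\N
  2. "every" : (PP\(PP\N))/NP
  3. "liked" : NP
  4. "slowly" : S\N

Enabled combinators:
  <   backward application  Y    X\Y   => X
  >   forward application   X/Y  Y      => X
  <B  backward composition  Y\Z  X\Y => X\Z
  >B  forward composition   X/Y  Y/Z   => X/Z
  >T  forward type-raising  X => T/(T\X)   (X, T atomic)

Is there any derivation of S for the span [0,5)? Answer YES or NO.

[0,5] S   <
  [0,4] N   >
    [0,1] "ate" : N/PP
    [1,4] PP   <
      [1,2] "near" : PP\N
      [2,4] PP\(PP\N)   >
        [2,3] "every" : (PP\(PP\N))/NP
        [3,4] "liked" : NP
  [4,5] "slowly" : S\N

YES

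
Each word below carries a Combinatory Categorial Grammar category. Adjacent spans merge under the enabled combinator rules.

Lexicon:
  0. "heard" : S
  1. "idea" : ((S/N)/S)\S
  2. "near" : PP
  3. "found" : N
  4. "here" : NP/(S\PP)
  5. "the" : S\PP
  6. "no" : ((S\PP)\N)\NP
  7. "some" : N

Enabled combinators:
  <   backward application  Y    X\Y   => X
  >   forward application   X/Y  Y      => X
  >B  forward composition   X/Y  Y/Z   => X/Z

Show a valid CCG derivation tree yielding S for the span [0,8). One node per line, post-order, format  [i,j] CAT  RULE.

[0,1] S  lex  "heard"
[1,2] ((S/N)/S)\S  lex  "idea"
[0,2] (S/N)/S  <  k=1
[2,3] PP  lex  "near"
[3,4] N  lex  "found"
[4,5] NP/(S\PP)  lex  "here"
[5,6] S\PP  lex  "the"
[4,6] NP  >  k=5
[6,7] ((S\PP)\N)\NP  lex  "no"
[4,7] (S\PP)\N  <  k=6
[3,7] S\PP  <  k=4
[2,7] S  <  k=3
[0,7] S/N  >  k=2
[7,8] N  lex  "some"
[0,8] S  >  k=7

[0,8] S   >
  [0,7] S/N   >
    [0,2] (S/N)/S   <
      [0,1] "heard" : S
      [1,2] "idea" : ((S/N)/S)\S
    [2,7] S   <
      [2,3] "near" : PP
      [3,7] S\PP   <
        [3,4] "found" : N
        [4,7] (S\PP)\N   <
          [4,6] NP   >
            [4,5] "here" : NP/(S\PP)
            [5,6] "the" : S\PP
          [6,7] "no" : ((S\PP)\N)\NP
  [7,8] "some" : N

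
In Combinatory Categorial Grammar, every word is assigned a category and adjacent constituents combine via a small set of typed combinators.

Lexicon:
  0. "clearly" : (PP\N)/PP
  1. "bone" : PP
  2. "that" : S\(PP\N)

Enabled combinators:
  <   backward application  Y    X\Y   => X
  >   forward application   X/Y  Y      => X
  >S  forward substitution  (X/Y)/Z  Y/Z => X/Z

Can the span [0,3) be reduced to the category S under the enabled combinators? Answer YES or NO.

YES

[0,3] S   <
  [0,2] PP\N   >
    [0,1] "clearly" : (PP\N)/PP
    [1,2] "bone" : PP
  [2,3] "that" : S\(PP\N)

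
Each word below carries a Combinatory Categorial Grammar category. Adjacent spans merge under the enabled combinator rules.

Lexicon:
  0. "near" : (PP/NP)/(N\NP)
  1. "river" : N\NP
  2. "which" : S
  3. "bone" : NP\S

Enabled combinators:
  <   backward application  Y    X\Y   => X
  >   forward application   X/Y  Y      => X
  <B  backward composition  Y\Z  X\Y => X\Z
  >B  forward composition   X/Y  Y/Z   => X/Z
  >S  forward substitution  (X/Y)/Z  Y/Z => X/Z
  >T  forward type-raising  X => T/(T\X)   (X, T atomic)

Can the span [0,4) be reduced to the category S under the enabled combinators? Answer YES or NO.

(PP/NP)/(N\NP) N\NP S NP\S
CKY chart[0,4] = {N/(N\PP), NP/(NP\PP), PP, PP/(NP\NP), PP/(PP\PP), S/(S\PP)}; S ∉ chart

NO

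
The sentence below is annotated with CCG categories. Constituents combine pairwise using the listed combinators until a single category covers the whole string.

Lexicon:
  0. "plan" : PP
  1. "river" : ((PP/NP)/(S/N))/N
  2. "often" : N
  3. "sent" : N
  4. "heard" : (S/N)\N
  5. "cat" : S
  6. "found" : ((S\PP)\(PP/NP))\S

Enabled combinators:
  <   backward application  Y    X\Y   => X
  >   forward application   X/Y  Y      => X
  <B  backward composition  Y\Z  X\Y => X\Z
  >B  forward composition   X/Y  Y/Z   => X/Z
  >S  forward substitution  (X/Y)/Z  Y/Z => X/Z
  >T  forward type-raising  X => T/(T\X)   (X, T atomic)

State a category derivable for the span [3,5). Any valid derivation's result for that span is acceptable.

S/N

[0,7] S   >
  [0,1] S/(S\PP)   >T
    [0,1] "plan" : PP
  [1,7] S\PP   <
    [1,5] PP/NP   >
      [1,3] (PP/NP)/(S/N)   >
        [1,2] "river" : ((PP/NP)/(S/N))/N
        [2,3] "often" : N
      [3,5] S/N   <
        [3,4] "sent" : N
        [4,5] "heard" : (S/N)\N
    [5,7] (S\PP)\(PP/NP)   <
      [5,6] "cat" : S
      [6,7] "found" : ((S\PP)\(PP/NP))\S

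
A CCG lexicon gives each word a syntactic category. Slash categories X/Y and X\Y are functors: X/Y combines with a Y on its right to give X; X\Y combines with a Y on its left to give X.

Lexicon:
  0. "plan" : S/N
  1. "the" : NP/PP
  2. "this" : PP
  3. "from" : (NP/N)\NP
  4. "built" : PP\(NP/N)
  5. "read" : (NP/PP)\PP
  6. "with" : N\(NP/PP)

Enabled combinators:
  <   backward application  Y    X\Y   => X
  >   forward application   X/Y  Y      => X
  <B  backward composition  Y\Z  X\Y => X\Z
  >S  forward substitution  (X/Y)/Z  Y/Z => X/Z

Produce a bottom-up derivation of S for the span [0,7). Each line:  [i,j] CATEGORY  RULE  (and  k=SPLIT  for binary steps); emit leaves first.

[0,1] S/N  lex  "plan"
[1,2] NP/PP  lex  "the"
[2,3] PP  lex  "this"
[1,3] NP  >  k=2
[3,4] (NP/N)\NP  lex  "from"
[4,5] PP\(NP/N)  lex  "built"
[3,5] PP\NP  <B  k=4
[5,6] (NP/PP)\PP  lex  "read"
[6,7] N\(NP/PP)  lex  "with"
[5,7] N\PP  <B  k=6
[3,7] N\NP  <B  k=5
[1,7] N  <  k=3
[0,7] S  >  k=1

[0,7] S   >
  [0,1] "plan" : S/N
  [1,7] N   <
    [1,3] NP   >
      [1,2] "the" : NP/PP
      [2,3] "this" : PP
    [3,7] N\NP   <B
      [3,5] PP\NP   <B
        [3,4] "from" : (NP/N)\NP
        [4,5] "built" : PP\(NP/N)
      [5,7] N\PP   <B
        [5,6] "read" : (NP/PP)\PP
        [6,7] "with" : N\(NP/PP)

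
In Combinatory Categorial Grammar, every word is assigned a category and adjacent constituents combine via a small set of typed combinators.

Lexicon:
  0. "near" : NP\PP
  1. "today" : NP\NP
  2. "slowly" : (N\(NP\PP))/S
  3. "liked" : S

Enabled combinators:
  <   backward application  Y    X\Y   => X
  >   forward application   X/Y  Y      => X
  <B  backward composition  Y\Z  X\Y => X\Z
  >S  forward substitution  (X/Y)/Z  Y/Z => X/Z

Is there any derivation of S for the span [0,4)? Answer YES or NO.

NO

NP\PP NP\NP (N\(NP\PP))/S S
CKY chart[0,4] = {N}; S ∉ chart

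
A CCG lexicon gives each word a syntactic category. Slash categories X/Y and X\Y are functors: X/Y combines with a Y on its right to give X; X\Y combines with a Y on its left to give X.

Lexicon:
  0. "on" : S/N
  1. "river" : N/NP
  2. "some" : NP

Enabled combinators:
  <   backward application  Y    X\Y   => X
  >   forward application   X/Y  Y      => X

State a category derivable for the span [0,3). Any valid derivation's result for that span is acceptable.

S

[0,3] S   >
  [0,1] "on" : S/N
  [1,3] N   >
    [1,2] "river" : N/NP
    [2,3] "some" : NP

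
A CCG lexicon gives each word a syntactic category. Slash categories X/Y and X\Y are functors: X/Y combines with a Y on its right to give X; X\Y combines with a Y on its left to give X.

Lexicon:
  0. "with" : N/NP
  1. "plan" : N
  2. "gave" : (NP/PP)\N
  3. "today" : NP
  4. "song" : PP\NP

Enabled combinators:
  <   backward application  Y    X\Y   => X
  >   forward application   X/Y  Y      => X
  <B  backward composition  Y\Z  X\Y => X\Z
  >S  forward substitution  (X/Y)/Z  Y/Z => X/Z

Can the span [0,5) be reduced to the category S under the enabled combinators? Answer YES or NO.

NO

N/NP N (NP/PP)\N NP PP\NP
CKY chart[0,5] = {N}; S ∉ chart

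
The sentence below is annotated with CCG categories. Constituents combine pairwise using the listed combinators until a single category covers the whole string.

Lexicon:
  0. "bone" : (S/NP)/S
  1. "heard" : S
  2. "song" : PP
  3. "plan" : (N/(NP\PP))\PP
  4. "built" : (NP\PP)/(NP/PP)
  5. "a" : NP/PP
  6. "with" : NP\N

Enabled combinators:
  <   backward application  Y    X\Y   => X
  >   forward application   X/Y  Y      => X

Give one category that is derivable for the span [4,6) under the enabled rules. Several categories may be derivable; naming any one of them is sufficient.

NP\PP

[0,7] S   >
  [0,2] S/NP   >
    [0,1] "bone" : (S/NP)/S
    [1,2] "heard" : S
  [2,7] NP   <
    [2,6] N   >
      [2,4] N/(NP\PP)   <
        [2,3] "song" : PP
        [3,4] "plan" : (N/(NP\PP))\PP
      [4,6] NP\PP   >
        [4,5] "built" : (NP\PP)/(NP/PP)
        [5,6] "a" : NP/PP
    [6,7] "with" : NP\N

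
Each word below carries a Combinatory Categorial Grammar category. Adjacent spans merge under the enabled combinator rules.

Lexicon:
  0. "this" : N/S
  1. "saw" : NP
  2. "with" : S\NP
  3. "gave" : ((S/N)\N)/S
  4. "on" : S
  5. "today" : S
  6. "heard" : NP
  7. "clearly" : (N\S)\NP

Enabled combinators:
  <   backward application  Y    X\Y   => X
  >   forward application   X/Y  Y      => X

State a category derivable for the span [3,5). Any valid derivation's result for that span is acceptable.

[0,8] S   >
  [0,5] S/N   <
    [0,3] N   >
      [0,1] "this" : N/S
      [1,3] S   <
        [1,2] "saw" : NP
        [2,3] "with" : S\NP
    [3,5] (S/N)\N   >
      [3,4] "gave" : ((S/N)\N)/S
      [4,5] "on" : S
  [5,8] N   <
    [5,6] "today" : S
    [6,8] N\S   <
      [6,7] "heard" : NP
      [7,8] "clearly" : (N\S)\NP

(S/N)\N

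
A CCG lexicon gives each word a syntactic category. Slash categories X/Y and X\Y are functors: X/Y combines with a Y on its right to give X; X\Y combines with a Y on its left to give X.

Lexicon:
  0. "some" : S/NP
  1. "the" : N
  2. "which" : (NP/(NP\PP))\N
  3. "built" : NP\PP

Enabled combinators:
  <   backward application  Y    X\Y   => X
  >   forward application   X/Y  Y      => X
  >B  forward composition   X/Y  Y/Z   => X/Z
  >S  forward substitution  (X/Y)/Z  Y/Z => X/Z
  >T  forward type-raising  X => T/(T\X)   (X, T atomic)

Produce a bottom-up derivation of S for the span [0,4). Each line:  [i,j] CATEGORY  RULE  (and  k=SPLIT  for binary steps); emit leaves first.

[0,1] S/NP  lex  "some"
[1,2] N  lex  "the"
[2,3] (NP/(NP\PP))\N  lex  "which"
[1,3] NP/(NP\PP)  <  k=2
[3,4] NP\PP  lex  "built"
[1,4] NP  >  k=3
[0,4] S  >  k=1

[0,4] S   >
  [0,1] "some" : S/NP
  [1,4] NP   >
    [1,3] NP/(NP\PP)   <
      [1,2] "the" : N
      [2,3] "which" : (NP/(NP\PP))\N
    [3,4] "built" : NP\PP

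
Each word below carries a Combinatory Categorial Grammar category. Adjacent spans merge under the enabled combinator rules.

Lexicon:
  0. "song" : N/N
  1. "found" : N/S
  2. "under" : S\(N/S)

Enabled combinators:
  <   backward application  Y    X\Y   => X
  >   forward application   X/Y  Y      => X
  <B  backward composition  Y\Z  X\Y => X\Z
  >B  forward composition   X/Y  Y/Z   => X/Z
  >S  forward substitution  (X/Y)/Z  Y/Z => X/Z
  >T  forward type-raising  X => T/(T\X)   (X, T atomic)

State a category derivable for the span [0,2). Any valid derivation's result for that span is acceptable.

[0,3] S   <
  [0,2] N/S   >B
    [0,1] "song" : N/N
    [1,2] "found" : N/S
  [2,3] "under" : S\(N/S)

N/S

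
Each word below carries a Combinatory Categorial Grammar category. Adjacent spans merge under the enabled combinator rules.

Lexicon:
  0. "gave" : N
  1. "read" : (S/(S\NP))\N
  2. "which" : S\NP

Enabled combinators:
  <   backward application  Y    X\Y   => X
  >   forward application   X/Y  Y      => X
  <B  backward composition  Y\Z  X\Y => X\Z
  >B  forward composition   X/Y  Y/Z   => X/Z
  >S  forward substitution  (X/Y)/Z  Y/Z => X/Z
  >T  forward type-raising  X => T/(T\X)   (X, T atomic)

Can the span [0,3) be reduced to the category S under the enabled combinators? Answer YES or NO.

[0,3] S   >
  [0,2] S/(S\NP)   <
    [0,1] "gave" : N
    [1,2] "read" : (S/(S\NP))\N
  [2,3] "which" : S\NP

YES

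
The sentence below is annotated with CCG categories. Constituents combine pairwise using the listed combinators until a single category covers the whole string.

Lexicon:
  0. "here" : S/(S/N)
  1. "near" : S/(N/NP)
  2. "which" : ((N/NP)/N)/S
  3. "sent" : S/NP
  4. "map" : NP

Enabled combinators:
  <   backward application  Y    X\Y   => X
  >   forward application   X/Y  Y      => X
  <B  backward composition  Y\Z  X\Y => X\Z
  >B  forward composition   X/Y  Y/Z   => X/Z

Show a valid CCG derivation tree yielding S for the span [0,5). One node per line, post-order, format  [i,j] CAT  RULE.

[0,1] S/(S/N)  lex  "here"
[1,2] S/(N/NP)  lex  "near"
[2,3] ((N/NP)/N)/S  lex  "which"
[3,4] S/NP  lex  "sent"
[4,5] NP  lex  "map"
[3,5] S  >  k=4
[2,5] (N/NP)/N  >  k=3
[1,5] S/N  >B  k=2
[0,5] S  >  k=1

[0,5] S   >
  [0,1] "here" : S/(S/N)
  [1,5] S/N   >B
    [1,2] "near" : S/(N/NP)
    [2,5] (N/NP)/N   >
      [2,3] "which" : ((N/NP)/N)/S
      [3,5] S   >
        [3,4] "sent" : S/NP
        [4,5] "map" : NP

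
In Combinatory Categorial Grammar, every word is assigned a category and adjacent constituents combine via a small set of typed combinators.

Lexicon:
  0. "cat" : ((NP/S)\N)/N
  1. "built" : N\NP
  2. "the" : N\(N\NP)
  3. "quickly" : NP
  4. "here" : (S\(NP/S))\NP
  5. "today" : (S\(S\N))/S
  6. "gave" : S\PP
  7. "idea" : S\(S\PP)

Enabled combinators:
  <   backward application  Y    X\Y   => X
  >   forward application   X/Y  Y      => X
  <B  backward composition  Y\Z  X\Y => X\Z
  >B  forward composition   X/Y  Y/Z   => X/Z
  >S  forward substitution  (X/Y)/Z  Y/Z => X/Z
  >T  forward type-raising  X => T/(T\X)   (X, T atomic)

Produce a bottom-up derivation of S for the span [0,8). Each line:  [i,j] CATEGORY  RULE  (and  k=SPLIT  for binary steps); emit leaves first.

[0,1] ((NP/S)\N)/N  lex  "cat"
[1,2] N\NP  lex  "built"
[2,3] N\(N\NP)  lex  "the"
[1,3] N  <  k=2
[0,3] (NP/S)\N  >  k=1
[3,4] NP  lex  "quickly"
[4,5] (S\(NP/S))\NP  lex  "here"
[3,5] S\(NP/S)  <  k=4
[0,5] S\N  <B  k=3
[5,6] (S\(S\N))/S  lex  "today"
[6,7] S\PP  lex  "gave"
[7,8] S\(S\PP)  lex  "idea"
[6,8] S  <  k=7
[5,8] S\(S\N)  >  k=6
[0,8] S  <  k=5

[0,8] S   <
  [0,5] S\N   <B
    [0,3] (NP/S)\N   >
      [0,1] "cat" : ((NP/S)\N)/N
      [1,3] N   <
        [1,2] "built" : N\NP
        [2,3] "the" : N\(N\NP)
    [3,5] S\(NP/S)   <
      [3,4] "quickly" : NP
      [4,5] "here" : (S\(NP/S))\NP
  [5,8] S\(S\N)   >
    [5,6] "today" : (S\(S\N))/S
    [6,8] S   <
      [6,7] "gave" : S\PP
      [7,8] "idea" : S\(S\PP)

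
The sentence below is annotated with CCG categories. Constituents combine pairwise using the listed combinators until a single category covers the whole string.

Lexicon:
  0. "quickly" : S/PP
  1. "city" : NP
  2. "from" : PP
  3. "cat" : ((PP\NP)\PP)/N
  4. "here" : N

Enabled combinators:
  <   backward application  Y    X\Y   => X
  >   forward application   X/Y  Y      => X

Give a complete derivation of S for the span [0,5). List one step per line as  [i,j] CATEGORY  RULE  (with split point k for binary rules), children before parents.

[0,5] S   >
  [0,1] "quickly" : S/PP
  [1,5] PP   <
    [1,2] "city" : NP
    [2,5] PP\NP   <
      [2,3] "from" : PP
      [3,5] (PP\NP)\PP   >
        [3,4] "cat" : ((PP\NP)\PP)/N
        [4,5] "here" : N

[0,1] S/PP  lex  "quickly"
[1,2] NP  lex  "city"
[2,3] PP  lex  "from"
[3,4] ((PP\NP)\PP)/N  lex  "cat"
[4,5] N  lex  "here"
[3,5] (PP\NP)\PP  >  k=4
[2,5] PP\NP  <  k=3
[1,5] PP  <  k=2
[0,5] S  >  k=1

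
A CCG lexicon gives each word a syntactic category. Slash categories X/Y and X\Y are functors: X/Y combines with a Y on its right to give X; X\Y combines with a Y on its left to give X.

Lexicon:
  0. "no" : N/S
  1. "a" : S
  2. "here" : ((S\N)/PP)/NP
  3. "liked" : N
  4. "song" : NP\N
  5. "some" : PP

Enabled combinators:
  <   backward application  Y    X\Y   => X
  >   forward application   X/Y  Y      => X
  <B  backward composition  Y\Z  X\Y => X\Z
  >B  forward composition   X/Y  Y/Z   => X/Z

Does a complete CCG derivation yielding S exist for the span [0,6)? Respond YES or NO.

[0,6] S   <
  [0,2] N   >
    [0,1] "no" : N/S
    [1,2] "a" : S
  [2,6] S\N   >
    [2,5] (S\N)/PP   >
      [2,3] "here" : ((S\N)/PP)/NP
      [3,5] NP   <
        [3,4] "liked" : N
        [4,5] "song" : NP\N
    [5,6] "some" : PP

YES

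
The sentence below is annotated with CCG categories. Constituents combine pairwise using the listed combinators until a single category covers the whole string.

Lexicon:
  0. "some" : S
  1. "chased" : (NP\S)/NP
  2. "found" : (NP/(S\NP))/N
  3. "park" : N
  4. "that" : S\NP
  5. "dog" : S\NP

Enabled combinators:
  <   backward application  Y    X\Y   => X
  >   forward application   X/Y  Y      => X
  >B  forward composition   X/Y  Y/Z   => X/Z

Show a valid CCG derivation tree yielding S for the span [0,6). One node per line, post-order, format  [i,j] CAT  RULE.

[0,1] S  lex  "some"
[1,2] (NP\S)/NP  lex  "chased"
[2,3] (NP/(S\NP))/N  lex  "found"
[3,4] N  lex  "park"
[2,4] NP/(S\NP)  >  k=3
[4,5] S\NP  lex  "that"
[2,5] NP  >  k=4
[1,5] NP\S  >  k=2
[0,5] NP  <  k=1
[5,6] S\NP  lex  "dog"
[0,6] S  <  k=5

[0,6] S   <
  [0,5] NP   <
    [0,1] "some" : S
    [1,5] NP\S   >
      [1,2] "chased" : (NP\S)/NP
      [2,5] NP   >
        [2,4] NP/(S\NP)   >
          [2,3] "found" : (NP/(S\NP))/N
          [3,4] "park" : N
        [4,5] "that" : S\NP
  [5,6] "dog" : S\NP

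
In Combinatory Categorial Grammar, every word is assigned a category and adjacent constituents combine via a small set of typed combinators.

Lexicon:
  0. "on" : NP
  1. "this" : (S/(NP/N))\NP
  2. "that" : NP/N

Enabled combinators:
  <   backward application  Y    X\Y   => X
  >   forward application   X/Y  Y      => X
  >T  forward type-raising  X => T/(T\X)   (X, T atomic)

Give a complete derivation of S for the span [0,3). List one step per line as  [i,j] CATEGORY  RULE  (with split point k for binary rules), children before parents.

[0,3] S   >
  [0,2] S/(NP/N)   <
    [0,1] "on" : NP
    [1,2] "this" : (S/(NP/N))\NP
  [2,3] "that" : NP/N

[0,1] NP  lex  "on"
[1,2] (S/(NP/N))\NP  lex  "this"
[0,2] S/(NP/N)  <  k=1
[2,3] NP/N  lex  "that"
[0,3] S  >  k=2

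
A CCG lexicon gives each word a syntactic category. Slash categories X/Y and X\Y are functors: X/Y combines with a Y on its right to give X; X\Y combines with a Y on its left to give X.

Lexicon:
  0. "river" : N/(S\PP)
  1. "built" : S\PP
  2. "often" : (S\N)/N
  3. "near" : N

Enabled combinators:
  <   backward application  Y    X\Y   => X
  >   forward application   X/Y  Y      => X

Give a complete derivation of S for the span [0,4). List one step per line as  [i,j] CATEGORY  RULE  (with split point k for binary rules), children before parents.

[0,4] S   <
  [0,2] N   >
    [0,1] "river" : N/(S\PP)
    [1,2] "built" : S\PP
  [2,4] S\N   >
    [2,3] "often" : (S\N)/N
    [3,4] "near" : N

[0,1] N/(S\PP)  lex  "river"
[1,2] S\PP  lex  "built"
[0,2] N  >  k=1
[2,3] (S\N)/N  lex  "often"
[3,4] N  lex  "near"
[2,4] S\N  >  k=3
[0,4] S  <  k=2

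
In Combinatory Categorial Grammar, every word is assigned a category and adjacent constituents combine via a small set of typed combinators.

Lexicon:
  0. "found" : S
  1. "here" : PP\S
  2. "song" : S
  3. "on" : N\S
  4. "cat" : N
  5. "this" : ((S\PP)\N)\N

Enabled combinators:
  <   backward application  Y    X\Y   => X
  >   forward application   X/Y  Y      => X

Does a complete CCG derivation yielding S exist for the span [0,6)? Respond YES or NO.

[0,6] S   <
  [0,2] PP   <
    [0,1] "found" : S
    [1,2] "here" : PP\S
  [2,6] S\PP   <
    [2,4] N   <
      [2,3] "song" : S
      [3,4] "on" : N\S
    [4,6] (S\PP)\N   <
      [4,5] "cat" : N
      [5,6] "this" : ((S\PP)\N)\N

YES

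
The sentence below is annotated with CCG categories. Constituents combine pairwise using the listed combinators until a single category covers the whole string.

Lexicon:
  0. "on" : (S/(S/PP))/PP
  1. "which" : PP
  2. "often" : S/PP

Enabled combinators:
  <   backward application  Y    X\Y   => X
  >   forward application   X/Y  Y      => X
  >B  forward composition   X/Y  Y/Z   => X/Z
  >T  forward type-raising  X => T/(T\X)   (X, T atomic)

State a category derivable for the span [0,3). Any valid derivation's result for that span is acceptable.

S

[0,3] S   >
  [0,2] S/(S/PP)   >
    [0,1] "on" : (S/(S/PP))/PP
    [1,2] "which" : PP
  [2,3] "often" : S/PP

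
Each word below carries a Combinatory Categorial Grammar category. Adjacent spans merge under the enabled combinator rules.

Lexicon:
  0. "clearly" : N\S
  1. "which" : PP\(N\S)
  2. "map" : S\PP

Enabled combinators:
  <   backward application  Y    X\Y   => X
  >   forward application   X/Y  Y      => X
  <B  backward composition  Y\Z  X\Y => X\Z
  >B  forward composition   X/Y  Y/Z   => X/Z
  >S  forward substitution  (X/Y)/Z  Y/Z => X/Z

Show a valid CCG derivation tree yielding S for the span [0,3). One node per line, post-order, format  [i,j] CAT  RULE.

[0,1] N\S  lex  "clearly"
[1,2] PP\(N\S)  lex  "which"
[0,2] PP  <  k=1
[2,3] S\PP  lex  "map"
[0,3] S  <  k=2

[0,3] S   <
  [0,2] PP   <
    [0,1] "clearly" : N\S
    [1,2] "which" : PP\(N\S)
  [2,3] "map" : S\PP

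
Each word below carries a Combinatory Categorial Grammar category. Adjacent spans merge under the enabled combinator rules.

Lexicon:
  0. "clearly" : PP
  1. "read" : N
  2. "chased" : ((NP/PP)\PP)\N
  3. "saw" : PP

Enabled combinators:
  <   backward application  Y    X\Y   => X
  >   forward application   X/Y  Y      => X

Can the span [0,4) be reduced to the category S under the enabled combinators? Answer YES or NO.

PP N ((NP/PP)\PP)\N PP
CKY chart[0,4] = {NP}; S ∉ chart

NO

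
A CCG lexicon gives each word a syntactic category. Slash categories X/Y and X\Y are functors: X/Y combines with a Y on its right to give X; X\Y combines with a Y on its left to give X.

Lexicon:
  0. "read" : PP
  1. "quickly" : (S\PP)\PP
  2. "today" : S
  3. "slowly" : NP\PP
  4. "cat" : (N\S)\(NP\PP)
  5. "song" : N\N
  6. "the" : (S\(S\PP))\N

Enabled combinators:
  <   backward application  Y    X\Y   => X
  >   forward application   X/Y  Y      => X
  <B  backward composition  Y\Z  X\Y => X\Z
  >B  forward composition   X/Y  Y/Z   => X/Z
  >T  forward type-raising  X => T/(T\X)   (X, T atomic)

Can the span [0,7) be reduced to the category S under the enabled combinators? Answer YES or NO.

[0,7] S   <
  [0,2] S\PP   <
    [0,1] "read" : PP
    [1,2] "quickly" : (S\PP)\PP
  [2,7] S\(S\PP)   <
    [2,6] N   <
      [2,3] "today" : S
      [3,6] N\S   <B
        [3,5] N\S   <
          [3,4] "slowly" : NP\PP
          [4,5] "cat" : (N\S)\(NP\PP)
        [5,6] "song" : N\N
    [6,7] "the" : (S\(S\PP))\N

YES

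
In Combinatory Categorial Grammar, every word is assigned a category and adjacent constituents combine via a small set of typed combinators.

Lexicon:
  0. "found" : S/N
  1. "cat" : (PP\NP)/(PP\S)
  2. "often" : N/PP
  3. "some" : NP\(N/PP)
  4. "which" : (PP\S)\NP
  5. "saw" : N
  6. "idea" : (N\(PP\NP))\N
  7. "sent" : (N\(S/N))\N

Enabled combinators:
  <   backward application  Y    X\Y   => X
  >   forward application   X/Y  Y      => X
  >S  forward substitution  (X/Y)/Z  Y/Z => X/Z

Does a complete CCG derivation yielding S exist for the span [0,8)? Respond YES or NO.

S/N (PP\NP)/(PP\S) N/PP NP\(N/PP) (PP\S)\NP N (N\(PP\NP))\N (N\(S/N))\N
CKY chart[0,8] = {N}; S ∉ chart

NO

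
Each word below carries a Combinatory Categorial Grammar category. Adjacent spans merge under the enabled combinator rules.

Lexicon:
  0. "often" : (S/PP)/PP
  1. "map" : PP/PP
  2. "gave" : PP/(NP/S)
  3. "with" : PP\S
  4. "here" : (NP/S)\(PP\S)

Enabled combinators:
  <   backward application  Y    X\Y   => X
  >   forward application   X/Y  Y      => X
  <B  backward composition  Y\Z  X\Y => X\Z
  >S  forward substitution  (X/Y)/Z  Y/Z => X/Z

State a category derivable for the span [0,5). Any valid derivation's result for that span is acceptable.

[0,5] S   >
  [0,2] S/PP   >S
    [0,1] "often" : (S/PP)/PP
    [1,2] "map" : PP/PP
  [2,5] PP   >
    [2,3] "gave" : PP/(NP/S)
    [3,5] NP/S   <
      [3,4] "with" : PP\S
      [4,5] "here" : (NP/S)\(PP\S)

S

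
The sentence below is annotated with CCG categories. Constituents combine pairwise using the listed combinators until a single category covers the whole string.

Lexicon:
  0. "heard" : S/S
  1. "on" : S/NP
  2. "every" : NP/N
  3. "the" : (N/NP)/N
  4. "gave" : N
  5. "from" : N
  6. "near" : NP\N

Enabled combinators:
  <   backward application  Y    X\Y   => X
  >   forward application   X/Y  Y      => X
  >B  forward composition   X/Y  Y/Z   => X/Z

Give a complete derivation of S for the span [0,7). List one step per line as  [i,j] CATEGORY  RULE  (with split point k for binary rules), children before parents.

[0,1] S/S  lex  "heard"
[1,2] S/NP  lex  "on"
[0,2] S/NP  >B  k=1
[2,3] NP/N  lex  "every"
[0,3] S/N  >B  k=2
[3,4] (N/NP)/N  lex  "the"
[4,5] N  lex  "gave"
[3,5] N/NP  >  k=4
[5,6] N  lex  "from"
[6,7] NP\N  lex  "near"
[5,7] NP  <  k=6
[3,7] N  >  k=5
[0,7] S  >  k=3

[0,7] S   >
  [0,3] S/N   >B
    [0,2] S/NP   >B
      [0,1] "heard" : S/S
      [1,2] "on" : S/NP
    [2,3] "every" : NP/N
  [3,7] N   >
    [3,5] N/NP   >
      [3,4] "the" : (N/NP)/N
      [4,5] "gave" : N
    [5,7] NP   <
      [5,6] "from" : N
      [6,7] "near" : NP\N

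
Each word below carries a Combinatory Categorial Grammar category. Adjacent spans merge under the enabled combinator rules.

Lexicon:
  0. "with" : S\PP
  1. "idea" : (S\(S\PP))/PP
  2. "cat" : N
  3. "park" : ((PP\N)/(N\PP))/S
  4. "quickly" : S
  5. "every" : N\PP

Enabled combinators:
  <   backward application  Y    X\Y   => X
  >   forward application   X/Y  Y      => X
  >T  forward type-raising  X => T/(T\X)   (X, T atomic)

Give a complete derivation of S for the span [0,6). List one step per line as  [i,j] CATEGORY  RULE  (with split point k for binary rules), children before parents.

[0,1] S\PP  lex  "with"
[1,2] (S\(S\PP))/PP  lex  "idea"
[2,3] N  lex  "cat"
[3,4] ((PP\N)/(N\PP))/S  lex  "park"
[4,5] S  lex  "quickly"
[3,5] (PP\N)/(N\PP)  >  k=4
[5,6] N\PP  lex  "every"
[3,6] PP\N  >  k=5
[2,6] PP  <  k=3
[1,6] S\(S\PP)  >  k=2
[0,6] S  <  k=1

[0,6] S   <
  [0,1] "with" : S\PP
  [1,6] S\(S\PP)   >
    [1,2] "idea" : (S\(S\PP))/PP
    [2,6] PP   <
      [2,3] "cat" : N
      [3,6] PP\N   >
        [3,5] (PP\N)/(N\PP)   >
          [3,4] "park" : ((PP\N)/(N\PP))/S
          [4,5] "quickly" : S
        [5,6] "every" : N\PP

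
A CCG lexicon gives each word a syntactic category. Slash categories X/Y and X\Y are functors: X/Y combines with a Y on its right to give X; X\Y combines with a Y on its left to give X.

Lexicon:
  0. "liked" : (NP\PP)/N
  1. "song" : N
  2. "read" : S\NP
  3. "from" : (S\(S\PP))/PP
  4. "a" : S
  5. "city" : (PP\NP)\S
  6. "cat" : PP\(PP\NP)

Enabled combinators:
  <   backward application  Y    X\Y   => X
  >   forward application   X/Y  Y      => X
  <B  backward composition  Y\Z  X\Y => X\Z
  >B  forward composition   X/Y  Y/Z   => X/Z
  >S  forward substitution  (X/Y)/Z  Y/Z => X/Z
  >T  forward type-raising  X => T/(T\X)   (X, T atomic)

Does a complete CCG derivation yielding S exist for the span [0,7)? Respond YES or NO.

[0,7] S   <
  [0,3] S\PP   <B
    [0,2] NP\PP   >
      [0,1] "liked" : (NP\PP)/N
      [1,2] "song" : N
    [2,3] "read" : S\NP
  [3,7] S\(S\PP)   >
    [3,4] "from" : (S\(S\PP))/PP
    [4,7] PP   <
      [4,6] PP\NP   <
        [4,5] "a" : S
        [5,6] "city" : (PP\NP)\S
      [6,7] "cat" : PP\(PP\NP)

YES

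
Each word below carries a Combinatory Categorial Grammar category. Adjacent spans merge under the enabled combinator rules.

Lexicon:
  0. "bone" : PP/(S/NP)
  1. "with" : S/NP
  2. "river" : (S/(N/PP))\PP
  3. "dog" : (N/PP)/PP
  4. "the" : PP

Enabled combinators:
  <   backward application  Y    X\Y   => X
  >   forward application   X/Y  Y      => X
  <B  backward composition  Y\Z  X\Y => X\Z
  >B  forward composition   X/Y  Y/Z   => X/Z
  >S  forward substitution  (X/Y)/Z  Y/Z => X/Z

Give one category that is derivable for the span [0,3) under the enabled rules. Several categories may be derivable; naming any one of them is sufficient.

S/(N/PP)

[0,5] S   >
  [0,3] S/(N/PP)   <
    [0,2] PP   >
      [0,1] "bone" : PP/(S/NP)
      [1,2] "with" : S/NP
    [2,3] "river" : (S/(N/PP))\PP
  [3,5] N/PP   >
    [3,4] "dog" : (N/PP)/PP
    [4,5] "the" : PP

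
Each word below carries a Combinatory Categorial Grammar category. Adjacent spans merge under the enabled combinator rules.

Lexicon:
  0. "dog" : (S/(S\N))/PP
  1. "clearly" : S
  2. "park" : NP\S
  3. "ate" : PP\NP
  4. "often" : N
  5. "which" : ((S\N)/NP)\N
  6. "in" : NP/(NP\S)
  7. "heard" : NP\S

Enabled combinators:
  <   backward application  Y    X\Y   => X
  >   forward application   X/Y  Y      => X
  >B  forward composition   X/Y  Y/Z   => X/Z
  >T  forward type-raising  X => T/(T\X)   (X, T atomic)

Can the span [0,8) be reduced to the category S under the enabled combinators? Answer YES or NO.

YES

[0,8] S   >
  [0,4] S/(S\N)   >
    [0,1] "dog" : (S/(S\N))/PP
    [1,4] PP   <
      [1,3] NP   <
        [1,2] "clearly" : S
        [2,3] "park" : NP\S
      [3,4] "ate" : PP\NP
  [4,8] S\N   >
    [4,6] (S\N)/NP   <
      [4,5] "often" : N
      [5,6] "which" : ((S\N)/NP)\N
    [6,8] NP   >
      [6,7] "in" : NP/(NP\S)
      [7,8] "heard" : NP\S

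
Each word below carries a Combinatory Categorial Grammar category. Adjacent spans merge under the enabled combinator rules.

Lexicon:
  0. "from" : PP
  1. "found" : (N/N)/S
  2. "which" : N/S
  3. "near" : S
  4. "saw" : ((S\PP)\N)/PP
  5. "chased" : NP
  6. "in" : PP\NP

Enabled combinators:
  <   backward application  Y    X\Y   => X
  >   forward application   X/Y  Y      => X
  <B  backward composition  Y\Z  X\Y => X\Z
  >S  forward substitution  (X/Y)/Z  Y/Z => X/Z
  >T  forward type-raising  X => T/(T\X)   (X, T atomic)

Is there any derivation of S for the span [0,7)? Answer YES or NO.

YES

[0,7] S   <
  [0,1] "from" : PP
  [1,7] S\PP   <
    [1,4] N   >
      [1,3] N/S   >S
        [1,2] "found" : (N/N)/S
        [2,3] "which" : N/S
      [3,4] "near" : S
    [4,7] (S\PP)\N   >
      [4,5] "saw" : ((S\PP)\N)/PP
      [5,7] PP   <
        [5,6] "chased" : NP
        [6,7] "in" : PP\NP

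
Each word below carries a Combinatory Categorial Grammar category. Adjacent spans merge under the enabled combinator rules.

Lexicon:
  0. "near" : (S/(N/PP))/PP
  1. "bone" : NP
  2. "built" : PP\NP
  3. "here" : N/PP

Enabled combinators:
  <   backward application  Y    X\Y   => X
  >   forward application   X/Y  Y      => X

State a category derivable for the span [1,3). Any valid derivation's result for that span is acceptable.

[0,4] S   >
  [0,3] S/(N/PP)   >
    [0,1] "near" : (S/(N/PP))/PP
    [1,3] PP   <
      [1,2] "bone" : NP
      [2,3] "built" : PP\NP
  [3,4] "here" : N/PP

PP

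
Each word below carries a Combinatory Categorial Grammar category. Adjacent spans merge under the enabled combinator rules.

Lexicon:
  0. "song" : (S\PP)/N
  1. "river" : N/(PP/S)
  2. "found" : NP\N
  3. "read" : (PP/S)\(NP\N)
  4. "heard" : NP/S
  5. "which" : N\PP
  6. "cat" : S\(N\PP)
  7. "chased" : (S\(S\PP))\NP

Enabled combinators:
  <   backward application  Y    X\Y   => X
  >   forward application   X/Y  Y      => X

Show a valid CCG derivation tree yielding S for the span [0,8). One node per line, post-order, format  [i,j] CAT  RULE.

[0,1] (S\PP)/N  lex  "song"
[1,2] N/(PP/S)  lex  "river"
[2,3] NP\N  lex  "found"
[3,4] (PP/S)\(NP\N)  lex  "read"
[2,4] PP/S  <  k=3
[1,4] N  >  k=2
[0,4] S\PP  >  k=1
[4,5] NP/S  lex  "heard"
[5,6] N\PP  lex  "which"
[6,7] S\(N\PP)  lex  "cat"
[5,7] S  <  k=6
[4,7] NP  >  k=5
[7,8] (S\(S\PP))\NP  lex  "chased"
[4,8] S\(S\PP)  <  k=7
[0,8] S  <  k=4

[0,8] S   <
  [0,4] S\PP   >
    [0,1] "song" : (S\PP)/N
    [1,4] N   >
      [1,2] "river" : N/(PP/S)
      [2,4] PP/S   <
        [2,3] "found" : NP\N
        [3,4] "read" : (PP/S)\(NP\N)
  [4,8] S\(S\PP)   <
    [4,7] NP   >
      [4,5] "heard" : NP/S
      [5,7] S   <
        [5,6] "which" : N\PP
        [6,7] "cat" : S\(N\PP)
    [7,8] "chased" : (S\(S\PP))\NP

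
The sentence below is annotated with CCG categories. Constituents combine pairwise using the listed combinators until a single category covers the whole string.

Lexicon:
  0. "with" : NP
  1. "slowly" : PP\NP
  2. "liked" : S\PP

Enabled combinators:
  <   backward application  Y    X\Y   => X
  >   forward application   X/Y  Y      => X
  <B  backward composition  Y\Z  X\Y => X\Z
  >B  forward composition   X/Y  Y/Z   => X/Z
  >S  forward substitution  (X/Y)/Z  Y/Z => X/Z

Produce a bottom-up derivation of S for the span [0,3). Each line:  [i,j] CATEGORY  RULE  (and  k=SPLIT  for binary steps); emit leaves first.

[0,1] NP  lex  "with"
[1,2] PP\NP  lex  "slowly"
[0,2] PP  <  k=1
[2,3] S\PP  lex  "liked"
[0,3] S  <  k=2

[0,3] S   <
  [0,2] PP   <
    [0,1] "with" : NP
    [1,2] "slowly" : PP\NP
  [2,3] "liked" : S\PP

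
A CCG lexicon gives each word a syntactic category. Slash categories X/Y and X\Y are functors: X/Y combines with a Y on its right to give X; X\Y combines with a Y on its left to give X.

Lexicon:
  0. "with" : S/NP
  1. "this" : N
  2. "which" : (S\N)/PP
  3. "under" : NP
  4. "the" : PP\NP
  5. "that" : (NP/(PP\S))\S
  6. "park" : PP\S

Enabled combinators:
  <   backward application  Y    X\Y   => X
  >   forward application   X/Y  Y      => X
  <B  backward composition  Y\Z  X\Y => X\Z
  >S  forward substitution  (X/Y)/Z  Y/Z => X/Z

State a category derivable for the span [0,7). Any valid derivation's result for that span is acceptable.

[0,7] S   >
  [0,1] "with" : S/NP
  [1,7] NP   >
    [1,6] NP/(PP\S)   <
      [1,5] S   <
        [1,2] "this" : N
        [2,5] S\N   >
          [2,3] "which" : (S\N)/PP
          [3,5] PP   <
            [3,4] "under" : NP
            [4,5] "the" : PP\NP
      [5,6] "that" : (NP/(PP\S))\S
    [6,7] "park" : PP\S

S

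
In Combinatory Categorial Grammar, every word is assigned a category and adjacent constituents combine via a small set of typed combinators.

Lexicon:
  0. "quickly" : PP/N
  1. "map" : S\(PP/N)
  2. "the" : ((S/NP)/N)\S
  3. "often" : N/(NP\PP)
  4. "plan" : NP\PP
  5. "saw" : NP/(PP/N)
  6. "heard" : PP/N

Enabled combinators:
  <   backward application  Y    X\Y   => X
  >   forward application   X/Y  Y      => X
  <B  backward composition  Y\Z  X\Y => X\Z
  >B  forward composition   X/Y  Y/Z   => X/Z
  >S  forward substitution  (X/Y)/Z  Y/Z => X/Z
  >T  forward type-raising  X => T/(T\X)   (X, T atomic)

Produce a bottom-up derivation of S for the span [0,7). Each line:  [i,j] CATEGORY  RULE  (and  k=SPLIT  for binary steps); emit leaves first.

[0,1] PP/N  lex  "quickly"
[1,2] S\(PP/N)  lex  "map"
[0,2] S  <  k=1
[2,3] ((S/NP)/N)\S  lex  "the"
[0,3] (S/NP)/N  <  k=2
[3,4] N/(NP\PP)  lex  "often"
[4,5] NP\PP  lex  "plan"
[3,5] N  >  k=4
[0,5] S/NP  >  k=3
[5,6] NP/(PP/N)  lex  "saw"
[6,7] PP/N  lex  "heard"
[5,7] NP  >  k=6
[0,7] S  >  k=5

[0,7] S   >
  [0,5] S/NP   >
    [0,3] (S/NP)/N   <
      [0,2] S   <
        [0,1] "quickly" : PP/N
        [1,2] "map" : S\(PP/N)
      [2,3] "the" : ((S/NP)/N)\S
    [3,5] N   >
      [3,4] "often" : N/(NP\PP)
      [4,5] "plan" : NP\PP
  [5,7] NP   >
    [5,6] "saw" : NP/(PP/N)
    [6,7] "heard" : PP/N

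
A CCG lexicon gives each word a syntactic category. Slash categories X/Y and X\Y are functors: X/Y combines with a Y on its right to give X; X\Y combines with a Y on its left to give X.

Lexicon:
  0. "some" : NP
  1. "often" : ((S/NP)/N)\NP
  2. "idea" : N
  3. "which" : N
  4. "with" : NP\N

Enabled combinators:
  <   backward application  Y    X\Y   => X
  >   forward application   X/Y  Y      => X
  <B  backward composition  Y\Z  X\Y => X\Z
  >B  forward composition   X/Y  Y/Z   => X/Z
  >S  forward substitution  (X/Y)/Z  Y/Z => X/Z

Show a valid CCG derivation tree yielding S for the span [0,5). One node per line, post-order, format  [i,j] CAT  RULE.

[0,1] NP  lex  "some"
[1,2] ((S/NP)/N)\NP  lex  "often"
[0,2] (S/NP)/N  <  k=1
[2,3] N  lex  "idea"
[0,3] S/NP  >  k=2
[3,4] N  lex  "which"
[4,5] NP\N  lex  "with"
[3,5] NP  <  k=4
[0,5] S  >  k=3

[0,5] S   >
  [0,3] S/NP   >
    [0,2] (S/NP)/N   <
      [0,1] "some" : NP
      [1,2] "often" : ((S/NP)/N)\NP
    [2,3] "idea" : N
  [3,5] NP   <
    [3,4] "which" : N
    [4,5] "with" : NP\N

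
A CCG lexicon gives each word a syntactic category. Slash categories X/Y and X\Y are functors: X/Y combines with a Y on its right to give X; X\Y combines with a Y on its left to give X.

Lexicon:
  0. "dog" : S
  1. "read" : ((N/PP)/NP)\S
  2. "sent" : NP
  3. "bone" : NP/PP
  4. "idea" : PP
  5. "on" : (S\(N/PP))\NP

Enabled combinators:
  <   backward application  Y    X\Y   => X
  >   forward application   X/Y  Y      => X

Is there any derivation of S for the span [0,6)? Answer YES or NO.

YES

[0,6] S   <
  [0,3] N/PP   >
    [0,2] (N/PP)/NP   <
      [0,1] "dog" : S
      [1,2] "read" : ((N/PP)/NP)\S
    [2,3] "sent" : NP
  [3,6] S\(N/PP)   <
    [3,5] NP   >
      [3,4] "bone" : NP/PP
      [4,5] "idea" : PP
    [5,6] "on" : (S\(N/PP))\NP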